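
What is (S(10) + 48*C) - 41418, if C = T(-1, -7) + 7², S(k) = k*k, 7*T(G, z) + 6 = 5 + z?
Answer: -273146/7 ≈ -39021.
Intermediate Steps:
T(G, z) = -⅐ + z/7 (T(G, z) = -6/7 + (5 + z)/7 = -6/7 + (5/7 + z/7) = -⅐ + z/7)
S(k) = k²
C = 335/7 (C = (-⅐ + (⅐)*(-7)) + 7² = (-⅐ - 1) + 49 = -8/7 + 49 = 335/7 ≈ 47.857)
(S(10) + 48*C) - 41418 = (10² + 48*(335/7)) - 41418 = (100 + 16080/7) - 41418 = 16780/7 - 41418 = -273146/7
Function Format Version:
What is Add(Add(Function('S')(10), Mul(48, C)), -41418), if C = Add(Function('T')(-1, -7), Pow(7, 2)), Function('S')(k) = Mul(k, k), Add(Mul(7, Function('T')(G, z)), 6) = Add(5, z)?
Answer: Rational(-273146, 7) ≈ -39021.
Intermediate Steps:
Function('T')(G, z) = Add(Rational(-1, 7), Mul(Rational(1, 7), z)) (Function('T')(G, z) = Add(Rational(-6, 7), Mul(Rational(1, 7), Add(5, z))) = Add(Rational(-6, 7), Add(Rational(5, 7), Mul(Rational(1, 7), z))) = Add(Rational(-1, 7), Mul(Rational(1, 7), z)))
Function('S')(k) = Pow(k, 2)
C = Rational(335, 7) (C = Add(Add(Rational(-1, 7), Mul(Rational(1, 7), -7)), Pow(7, 2)) = Add(Add(Rational(-1, 7), -1), 49) = Add(Rational(-8, 7), 49) = Rational(335, 7) ≈ 47.857)
Add(Add(Function('S')(10), Mul(48, C)), -41418) = Add(Add(Pow(10, 2), Mul(48, Rational(335, 7))), -41418) = Add(Add(100, Rational(16080, 7)), -41418) = Add(Rational(16780, 7), -41418) = Rational(-273146, 7)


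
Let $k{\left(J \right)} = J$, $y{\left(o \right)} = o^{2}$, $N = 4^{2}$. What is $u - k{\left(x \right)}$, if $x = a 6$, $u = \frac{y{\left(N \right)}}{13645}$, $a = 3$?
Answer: $- \frac{245354}{13645} \approx -17.981$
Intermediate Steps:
$N = 16$
$u = \frac{256}{13645}$ ($u = \frac{16^{2}}{13645} = 256 \cdot \frac{1}{13645} = \frac{256}{13645} \approx 0.018761$)
$x = 18$ ($x = 3 \cdot 6 = 18$)
$u - k{\left(x \right)} = \frac{256}{13645} - 18 = - \frac{245354}{13645}$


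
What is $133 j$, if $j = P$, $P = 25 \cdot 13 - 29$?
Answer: $39368$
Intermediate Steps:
$P = 296$ ($P = 325 - 29 = 296$)
$j = 296$
$133 j = 133 \cdot 296 = 39368$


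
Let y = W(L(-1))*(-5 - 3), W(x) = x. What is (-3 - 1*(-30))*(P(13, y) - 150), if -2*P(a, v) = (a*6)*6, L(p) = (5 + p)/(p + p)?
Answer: -10368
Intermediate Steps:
L(p) = (5 + p)/(2*p) (L(p) = (5 + p)/((2*p)) = (5 + p)*(1/(2*p)) = (5 + p)/(2*p))
y = 16 (y = ((½)*(5 - 1)/(-1))*(-5 - 3) = ((½)*(-1)*4)*(-8) = -2*(-8) = 16)
P(a, v) = -18*a (P(a, v) = -a*6*6/2 = -6*a*6/2 = -18*a)
(-3 - 1*(-30))*(P(13, y) - 150) = (-3 - 1*(-30))*(-18*13 - 150) = (-3 + 30)*(-234 - 150) = 27*(-384) = -10368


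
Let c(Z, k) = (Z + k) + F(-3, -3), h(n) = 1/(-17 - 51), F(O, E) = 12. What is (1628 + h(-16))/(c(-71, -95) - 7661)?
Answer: -36901/177140 ≈ -0.20832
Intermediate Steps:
h(n) = -1/68 (h(n) = 1/(-68) = -1/68)
c(Z, k) = 12 + Z + k (c(Z, k) = (Z + k) + 12 = 12 + Z + k)
(1628 + h(-16))/(c(-71, -95) - 7661) = (1628 - 1/68)/((12 - 71 - 95) - 7661) = 110703/(68*(-154 - 7661)) = (110703/68)/(-7815) = (110703/68)*(-1/7815) = -36901/177140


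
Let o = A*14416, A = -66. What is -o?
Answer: 951456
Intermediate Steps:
o = -951456 (o = -66*14416 = -951456)
-o = -1*(-951456) = 951456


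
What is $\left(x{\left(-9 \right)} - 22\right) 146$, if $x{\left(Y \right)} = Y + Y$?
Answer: $-5840$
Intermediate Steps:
$x{\left(Y \right)} = 2 Y$
$\left(x{\left(-9 \right)} - 22\right) 146 = \left(2 \left(-9\right) - 22\right) 146 = \left(-18 - 22\right) 146 = \left(-40\right) 146 = -5840$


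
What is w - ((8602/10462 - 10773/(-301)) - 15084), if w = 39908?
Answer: 12361280084/224933 ≈ 54955.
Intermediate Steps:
w - ((8602/10462 - 10773/(-301)) - 15084) = 39908 - ((8602/10462 - 10773/(-301)) - 15084) = 39908 - ((8602*(1/10462) - 10773*(-1/301)) - 15084) = 39908 - ((4301/5231 + 1539/43) - 15084) = 39908 - (8235452/224933 - 15084) = 39908 - 1*(-3384653920/224933) = 39908 + 3384653920/224933 = 12361280084/224933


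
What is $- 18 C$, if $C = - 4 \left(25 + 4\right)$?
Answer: $2088$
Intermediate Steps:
$C = -116$ ($C = \left(-4\right) 29 = -116$)
$- 18 C = \left(-18\right) \left(-116\right) = 2088$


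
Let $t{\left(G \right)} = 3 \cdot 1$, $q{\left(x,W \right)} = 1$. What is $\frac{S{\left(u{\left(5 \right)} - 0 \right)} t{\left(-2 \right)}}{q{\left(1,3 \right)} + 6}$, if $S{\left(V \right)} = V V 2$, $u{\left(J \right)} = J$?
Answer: $\frac{150}{7} \approx 21.429$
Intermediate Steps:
$t{\left(G \right)} = 3$
$S{\left(V \right)} = 2 V^{2}$ ($S{\left(V \right)} = V^{2} \cdot 2 = 2 V^{2}$)
$\frac{S{\left(u{\left(5 \right)} - 0 \right)} t{\left(-2 \right)}}{q{\left(1,3 \right)} + 6} = \frac{2 \left(5 - 0\right)^{2} \cdot 3}{1 + 6} = \frac{2 \left(5 + 0\right)^{2} \cdot 3}{7} = 2 \cdot 5^{2} \cdot 3 \cdot \frac{1}{7} = 2 \cdot 25 \cdot 3 \cdot \frac{1}{7} = 50 \cdot 3 \cdot \frac{1}{7} = 150 \cdot \frac{1}{7} = \frac{150}{7}$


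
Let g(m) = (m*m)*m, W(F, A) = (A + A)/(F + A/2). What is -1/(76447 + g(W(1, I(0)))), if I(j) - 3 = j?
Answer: -125/9557603 ≈ -1.3079e-5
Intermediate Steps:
I(j) = 3 + j
W(F, A) = 2*A/(F + A/2) (W(F, A) = (2*A)/(F + A*(1/2)) = (2*A)/(F + A/2) = 2*A/(F + A/2))
g(m) = m**3 (g(m) = m**2*m = m**3)
-1/(76447 + g(W(1, I(0)))) = -1/(76447 + (4*(3 + 0)/((3 + 0) + 2*1))**3) = -1/(76447 + (4*3/(3 + 2))**3) = -1/(76447 + (4*3/5)**3) = -1/(76447 + (4*3*(1/5))**3) = -1/(76447 + (12/5)**3) = -1/(76447 + 1728/125) = -1/9557603/125 = -1*125/9557603 = -125/9557603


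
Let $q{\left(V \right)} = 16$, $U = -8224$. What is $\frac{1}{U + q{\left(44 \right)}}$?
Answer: $- \frac{1}{8208} \approx -0.00012183$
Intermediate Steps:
$\frac{1}{U + q{\left(44 \right)}} = \frac{1}{-8224 + 16} = \frac{1}{-8208} = - \frac{1}{8208}$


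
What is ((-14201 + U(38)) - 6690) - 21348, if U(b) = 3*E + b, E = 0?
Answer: -42201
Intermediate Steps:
U(b) = b (U(b) = 3*0 + b = 0 + b = b)
((-14201 + U(38)) - 6690) - 21348 = ((-14201 + 38) - 6690) - 21348 = (-14163 - 6690) - 21348 = -20853 - 21348 = -42201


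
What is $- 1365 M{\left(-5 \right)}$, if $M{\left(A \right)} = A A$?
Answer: $-34125$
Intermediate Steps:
$M{\left(A \right)} = A^{2}$
$- 1365 M{\left(-5 \right)} = - 1365 \left(-5\right)^{2} = \left(-1365\right) 25 = -34125$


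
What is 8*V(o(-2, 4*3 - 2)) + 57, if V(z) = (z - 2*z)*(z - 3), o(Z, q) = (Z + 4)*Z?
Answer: -167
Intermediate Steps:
o(Z, q) = Z*(4 + Z) (o(Z, q) = (4 + Z)*Z = Z*(4 + Z))
V(z) = -z*(-3 + z) (V(z) = (-z)*(-3 + z) = -z*(-3 + z))
8*V(o(-2, 4*3 - 2)) + 57 = 8*((-2*(4 - 2))*(3 - (-2)*(4 - 2))) + 57 = 8*((-2*2)*(3 - (-2)*2)) + 57 = 8*(-4*(3 - 1*(-4))) + 57 = 8*(-4*(3 + 4)) + 57 = 8*(-4*7) + 57 = 8*(-28) + 57 = -224 + 57 = -167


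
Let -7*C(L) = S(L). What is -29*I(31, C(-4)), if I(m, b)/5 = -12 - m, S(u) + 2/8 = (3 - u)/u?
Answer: 6235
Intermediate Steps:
S(u) = -1/4 + (3 - u)/u
C(L) = 5/28 - 3/(7*L) (C(L) = -(-5/4 + 3/L)/7 = 5/28 - 3/(7*L))
I(m, b) = -60 - 5*m (I(m, b) = 5*(-12 - m) = -60 - 5*m)
-29*I(31, C(-4)) = -29*(-60 - 5*31) = -29*(-60 - 155) = -29*(-215) = 6235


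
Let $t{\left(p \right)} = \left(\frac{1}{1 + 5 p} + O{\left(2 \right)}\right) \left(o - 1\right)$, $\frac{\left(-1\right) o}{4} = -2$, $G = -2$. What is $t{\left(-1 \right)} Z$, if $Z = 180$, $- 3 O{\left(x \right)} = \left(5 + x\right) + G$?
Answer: $-2415$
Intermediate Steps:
$o = 8$ ($o = \left(-4\right) \left(-2\right) = 8$)
$O{\left(x \right)} = -1 - \frac{x}{3}$ ($O{\left(x \right)} = - \frac{\left(5 + x\right) - 2}{3} = - \frac{3 + x}{3} = -1 - \frac{x}{3}$)
$t{\left(p \right)} = - \frac{35}{3} + \frac{7}{1 + 5 p}$ ($t{\left(p \right)} = \left(\frac{1}{1 + 5 p} - \frac{5}{3}\right) \left(8 - 1\right) = \left(\frac{1}{1 + 5 p} - \frac{5}{3}\right) 7 = \left(- \frac{5}{3} + \frac{1}{1 + 5 p}\right) 7 = - \frac{35}{3} + \frac{7}{1 + 5 p}$)
$t{\left(-1 \right)} Z = \frac{7 \left(-2 - -25\right)}{3 \left(1 + 5 \left(-1\right)\right)} 180 = \frac{7 \left(-2 + 25\right)}{3 \left(1 - 5\right)} 180 = \frac{7}{3} \frac{1}{-4} \cdot 23 \cdot 180 = \frac{7}{3} \left(- \frac{1}{4}\right) 23 \cdot 180 = \left(- \frac{161}{12}\right) 180 = -2415$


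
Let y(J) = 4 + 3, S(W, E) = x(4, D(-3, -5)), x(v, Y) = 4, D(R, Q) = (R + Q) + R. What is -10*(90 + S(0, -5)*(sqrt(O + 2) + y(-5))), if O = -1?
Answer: -1220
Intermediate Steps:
D(R, Q) = Q + 2*R (D(R, Q) = (Q + R) + R = Q + 2*R)
S(W, E) = 4
y(J) = 7
-10*(90 + S(0, -5)*(sqrt(O + 2) + y(-5))) = -10*(90 + 4*(sqrt(-1 + 2) + 7)) = -10*(90 + 4*(sqrt(1) + 7)) = -10*(90 + 4*(1 + 7)) = -10*(90 + 4*8) = -10*(90 + 32) = -10*122 = -1220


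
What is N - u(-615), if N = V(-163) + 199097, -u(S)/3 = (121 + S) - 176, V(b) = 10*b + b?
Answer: 195294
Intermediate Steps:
V(b) = 11*b
u(S) = 165 - 3*S (u(S) = -3*((121 + S) - 176) = -3*(-55 + S) = 165 - 3*S)
N = 197304 (N = 11*(-163) + 199097 = -1793 + 199097 = 197304)
N - u(-615) = 197304 - (165 - 3*(-615)) = 197304 - (165 + 1845) = 197304 - 1*2010 = 197304 - 2010 = 195294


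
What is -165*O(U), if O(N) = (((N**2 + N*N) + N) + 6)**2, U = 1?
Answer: -13365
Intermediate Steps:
O(N) = (6 + N + 2*N**2)**2 (O(N) = (((N**2 + N**2) + N) + 6)**2 = ((2*N**2 + N) + 6)**2 = ((N + 2*N**2) + 6)**2 = (6 + N + 2*N**2)**2)
-165*O(U) = -165*(6 + 1 + 2*1**2)**2 = -165*(6 + 1 + 2*1)**2 = -165*(6 + 1 + 2)**2 = -165*9**2 = -165*81 = -13365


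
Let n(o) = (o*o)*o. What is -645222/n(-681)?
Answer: 215074/105273747 ≈ 0.0020430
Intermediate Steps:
n(o) = o**3 (n(o) = o**2*o = o**3)
-645222/n(-681) = -645222/((-681)**3) = -645222/(-315821241) = -645222*(-1/315821241) = 215074/105273747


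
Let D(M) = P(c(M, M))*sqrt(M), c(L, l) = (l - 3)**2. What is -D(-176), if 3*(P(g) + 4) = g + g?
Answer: -256280*I*sqrt(11)/3 ≈ -2.8333e+5*I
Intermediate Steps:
c(L, l) = (-3 + l)**2
P(g) = -4 + 2*g/3 (P(g) = -4 + (g + g)/3 = -4 + (2*g)/3 = -4 + 2*g/3)
D(M) = sqrt(M)*(-4 + 2*(-3 + M)**2/3) (D(M) = (-4 + 2*(-3 + M)**2/3)*sqrt(M) = sqrt(M)*(-4 + 2*(-3 + M)**2/3))
-D(-176) = -2*sqrt(-176)*(-6 + (-3 - 176)**2)/3 = -2*4*I*sqrt(11)*(-6 + (-179)**2)/3 = -2*4*I*sqrt(11)*(-6 + 32041)/3 = -2*4*I*sqrt(11)*32035/3 = -256280*I*sqrt(11)/3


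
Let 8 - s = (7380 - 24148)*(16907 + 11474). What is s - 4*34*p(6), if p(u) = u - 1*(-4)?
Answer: 475891256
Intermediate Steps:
p(u) = 4 + u (p(u) = u + 4 = 4 + u)
s = 475892616 (s = 8 - (7380 - 24148)*(16907 + 11474) = 8 - (-16768)*28381 = 8 - 1*(-475892608) = 8 + 475892608 = 475892616)
s - 4*34*p(6) = 475892616 - 4*34*(4 + 6) = 475892616 - 136*10 = 475892616 - 1*1360 = 475892616 - 1360 = 475891256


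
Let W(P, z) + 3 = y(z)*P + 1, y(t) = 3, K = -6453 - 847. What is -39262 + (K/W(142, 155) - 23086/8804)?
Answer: -4582344388/116653 ≈ -39282.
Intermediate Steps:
K = -7300
W(P, z) = -2 + 3*P (W(P, z) = -3 + (3*P + 1) = -3 + (1 + 3*P) = -2 + 3*P)
-39262 + (K/W(142, 155) - 23086/8804) = -39262 + (-7300/(-2 + 3*142) - 23086/8804) = -39262 + (-7300/(-2 + 426) - 23086*1/8804) = -39262 + (-7300/424 - 11543/4402) = -39262 + (-7300*1/424 - 11543/4402) = -39262 + (-1825/106 - 11543/4402) = -39262 - 2314302/116653 = -4582344388/116653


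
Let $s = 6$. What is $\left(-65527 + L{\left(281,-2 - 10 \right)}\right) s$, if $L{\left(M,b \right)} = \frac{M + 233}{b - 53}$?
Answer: $- \frac{25558614}{65} \approx -3.9321 \cdot 10^{5}$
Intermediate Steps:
$L{\left(M,b \right)} = \frac{233 + M}{-53 + b}$
$\left(-65527 + L{\left(281,-2 - 10 \right)}\right) s = \left(-65527 + \frac{233 + 281}{-53 - 12}\right) 6 = \left(-65527 + \frac{1}{-53 - 12} \cdot 514\right) 6 = \left(-65527 + \frac{1}{-65} \cdot 514\right) 6 = \left(-65527 - \frac{514}{65}\right) 6 = \left(- \frac{4259769}{65}\right) 6 = - \frac{25558614}{65}$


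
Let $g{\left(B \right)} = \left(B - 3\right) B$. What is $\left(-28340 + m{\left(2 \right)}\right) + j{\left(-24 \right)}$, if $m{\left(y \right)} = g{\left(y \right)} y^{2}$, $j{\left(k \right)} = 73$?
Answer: $-28275$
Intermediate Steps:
$g{\left(B \right)} = B \left(-3 + B\right)$ ($g{\left(B \right)} = \left(-3 + B\right) B = B \left(-3 + B\right)$)
$m{\left(y \right)} = y^{3} \left(-3 + y\right)$ ($m{\left(y \right)} = y \left(-3 + y\right) y^{2} = y^{3} \left(-3 + y\right)$)
$\left(-28340 + m{\left(2 \right)}\right) + j{\left(-24 \right)} = \left(-28340 + 2^{3} \left(-3 + 2\right)\right) + 73 = \left(-28340 + 8 \left(-1\right)\right) + 73 = \left(-28340 - 8\right) + 73 = -28348 + 73 = -28275$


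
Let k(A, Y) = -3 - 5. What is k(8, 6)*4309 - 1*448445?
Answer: -482917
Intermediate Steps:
k(A, Y) = -8
k(8, 6)*4309 - 1*448445 = -8*4309 - 1*448445 = -34472 - 448445 = -482917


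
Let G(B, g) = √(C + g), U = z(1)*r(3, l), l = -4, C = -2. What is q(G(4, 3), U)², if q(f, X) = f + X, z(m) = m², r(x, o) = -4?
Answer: 9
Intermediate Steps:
U = -4 (U = 1²*(-4) = 1*(-4) = -4)
G(B, g) = √(-2 + g)
q(f, X) = X + f
q(G(4, 3), U)² = (-4 + √(-2 + 3))² = (-4 + √1)² = (-4 + 1)² = (-3)² = 9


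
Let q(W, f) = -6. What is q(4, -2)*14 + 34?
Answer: -50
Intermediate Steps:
q(4, -2)*14 + 34 = -6*14 + 34 = -84 + 34 = -50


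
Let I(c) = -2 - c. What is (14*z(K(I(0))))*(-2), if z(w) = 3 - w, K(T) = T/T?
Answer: -56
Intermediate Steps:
K(T) = 1
(14*z(K(I(0))))*(-2) = (14*(3 - 1*1))*(-2) = (14*(3 - 1))*(-2) = (14*2)*(-2) = 28*(-2) = -56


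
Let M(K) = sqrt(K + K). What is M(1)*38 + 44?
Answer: 44 + 38*sqrt(2) ≈ 97.740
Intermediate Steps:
M(K) = sqrt(2)*sqrt(K) (M(K) = sqrt(2*K) = sqrt(2)*sqrt(K))
M(1)*38 + 44 = (sqrt(2)*sqrt(1))*38 + 44 = (sqrt(2)*1)*38 + 44 = sqrt(2)*38 + 44 = 38*sqrt(2) + 44 = 44 + 38*sqrt(2)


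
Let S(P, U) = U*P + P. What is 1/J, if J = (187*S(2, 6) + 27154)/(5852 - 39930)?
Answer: -17039/14886 ≈ -1.1446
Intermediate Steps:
S(P, U) = P + P*U (S(P, U) = P*U + P = P + P*U)
J = -14886/17039 (J = (187*(2*(1 + 6)) + 27154)/(5852 - 39930) = (187*(2*7) + 27154)/(-34078) = (187*14 + 27154)*(-1/34078) = (2618 + 27154)*(-1/34078) = 29772*(-1/34078) = -14886/17039 ≈ -0.87364)
1/J = 1/(-14886/17039) = -17039/14886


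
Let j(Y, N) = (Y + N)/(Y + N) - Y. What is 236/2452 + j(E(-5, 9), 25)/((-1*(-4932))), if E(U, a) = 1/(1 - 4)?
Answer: 218854/2267487 ≈ 0.096518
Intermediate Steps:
E(U, a) = -1/3 (E(U, a) = 1/(-3) = -1/3)
j(Y, N) = 1 - Y (j(Y, N) = (N + Y)/(N + Y) - Y = 1 - Y)
236/2452 + j(E(-5, 9), 25)/((-1*(-4932))) = 236/2452 + (1 - 1*(-1/3))/((-1*(-4932))) = 236*(1/2452) + (1 + 1/3)/4932 = 59/613 + (4/3)*(1/4932) = 59/613 + 1/3699 = 218854/2267487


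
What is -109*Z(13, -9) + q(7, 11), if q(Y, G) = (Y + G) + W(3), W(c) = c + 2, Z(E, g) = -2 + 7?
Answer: -522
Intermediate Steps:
Z(E, g) = 5
W(c) = 2 + c
q(Y, G) = 5 + G + Y (q(Y, G) = (Y + G) + (2 + 3) = (G + Y) + 5 = 5 + G + Y)
-109*Z(13, -9) + q(7, 11) = -109*5 + (5 + 11 + 7) = -545 + 23 = -522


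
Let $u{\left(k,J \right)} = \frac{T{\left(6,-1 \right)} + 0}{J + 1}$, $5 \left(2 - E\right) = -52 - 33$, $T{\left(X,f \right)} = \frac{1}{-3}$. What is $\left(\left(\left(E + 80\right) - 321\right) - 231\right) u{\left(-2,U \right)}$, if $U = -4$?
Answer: $- \frac{151}{3} \approx -50.333$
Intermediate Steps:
$T{\left(X,f \right)} = - \frac{1}{3}$
$E = 19$ ($E = 2 - \frac{-52 - 33}{5} = 2 - -17 = 2 + 17 = 19$)
$u{\left(k,J \right)} = - \frac{1}{3 \left(1 + J\right)}$ ($u{\left(k,J \right)} = \frac{- \frac{1}{3} + 0}{J + 1} = - \frac{1}{3 \left(1 + J\right)}$)
$\left(\left(\left(E + 80\right) - 321\right) - 231\right) u{\left(-2,U \right)} = \left(\left(\left(19 + 80\right) - 321\right) - 231\right) \left(- \frac{1}{3 + 3 \left(-4\right)}\right) = \left(\left(99 - 321\right) - 231\right) \left(- \frac{1}{3 - 12}\right) = \left(-222 - 231\right) \left(- \frac{1}{-9}\right) = - 453 \left(\left(-1\right) \left(- \frac{1}{9}\right)\right) = \left(-453\right) \frac{1}{9} = - \frac{151}{3}$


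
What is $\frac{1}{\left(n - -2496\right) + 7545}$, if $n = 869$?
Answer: $\frac{1}{10910} \approx 9.1659 \cdot 10^{-5}$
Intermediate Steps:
$\frac{1}{\left(n - -2496\right) + 7545} = \frac{1}{\left(869 - -2496\right) + 7545} = \frac{1}{\left(869 + 2496\right) + 7545} = \frac{1}{3365 + 7545} = \frac{1}{10910}$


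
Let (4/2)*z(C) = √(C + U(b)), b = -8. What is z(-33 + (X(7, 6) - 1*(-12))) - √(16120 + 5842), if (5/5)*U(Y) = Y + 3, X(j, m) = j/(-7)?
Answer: -√21962 + 3*I*√3/2 ≈ -148.2 + 2.5981*I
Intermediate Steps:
X(j, m) = -j/7 (X(j, m) = j*(-⅐) = -j/7)
U(Y) = 3 + Y (U(Y) = Y + 3 = 3 + Y)
z(C) = √(-5 + C)/2 (z(C) = √(C + (3 - 8))/2 = √(C - 5)/2 = √(-5 + C)/2)
z(-33 + (X(7, 6) - 1*(-12))) - √(16120 + 5842) = √(-5 + (-33 + (-⅐*7 - 1*(-12))))/2 - √(16120 + 5842) = √(-5 + (-33 + (-1 + 12)))/2 - √21962 = √(-5 + (-33 + 11))/2 - √21962 = √(-5 - 22)/2 - √21962 = √(-27)/2 - √21962 = (3*I*√3)/2 - √21962 = 3*I*√3/2 - √21962 = -√21962 + 3*I*√3/2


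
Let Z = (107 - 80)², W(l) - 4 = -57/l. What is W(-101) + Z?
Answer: 74090/101 ≈ 733.56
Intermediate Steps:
W(l) = 4 - 57/l
Z = 729 (Z = 27² = 729)
W(-101) + Z = (4 - 57/(-101)) + 729 = (4 - 57*(-1/101)) + 729 = (4 + 57/101) + 729 = 461/101 + 729 = 74090/101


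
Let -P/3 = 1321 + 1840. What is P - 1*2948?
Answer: -12431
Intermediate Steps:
P = -9483 (P = -3*(1321 + 1840) = -3*3161 = -9483)
P - 1*2948 = -9483 - 1*2948 = -9483 - 2948 = -12431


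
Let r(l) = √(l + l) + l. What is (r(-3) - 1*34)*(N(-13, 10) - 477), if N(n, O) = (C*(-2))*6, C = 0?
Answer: 17649 - 477*I*√6 ≈ 17649.0 - 1168.4*I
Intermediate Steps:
r(l) = l + √2*√l (r(l) = √(2*l) + l = √2*√l + l = l + √2*√l)
N(n, O) = 0 (N(n, O) = (0*(-2))*6 = 0*6 = 0)
(r(-3) - 1*34)*(N(-13, 10) - 477) = ((-3 + √2*√(-3)) - 1*34)*(0 - 477) = ((-3 + √2*(I*√3)) - 34)*(-477) = ((-3 + I*√6) - 34)*(-477) = (-37 + I*√6)*(-477) = 17649 - 477*I*√6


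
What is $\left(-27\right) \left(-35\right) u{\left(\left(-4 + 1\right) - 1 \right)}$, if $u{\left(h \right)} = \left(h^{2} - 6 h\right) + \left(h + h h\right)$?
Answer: $49140$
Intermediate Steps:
$u{\left(h \right)} = - 5 h + 2 h^{2}$ ($u{\left(h \right)} = \left(h^{2} - 6 h\right) + \left(h + h^{2}\right) = - 5 h + 2 h^{2}$)
$\left(-27\right) \left(-35\right) u{\left(\left(-4 + 1\right) - 1 \right)} = \left(-27\right) \left(-35\right) \left(\left(-4 + 1\right) - 1\right) \left(-5 + 2 \left(\left(-4 + 1\right) - 1\right)\right) = 945 \left(-3 - 1\right) \left(-5 + 2 \left(-3 - 1\right)\right) = 945 \left(- 4 \left(-5 + 2 \left(-4\right)\right)\right) = 945 \left(- 4 \left(-5 - 8\right)\right) = 945 \left(\left(-4\right) \left(-13\right)\right) = 945 \cdot 52 = 49140$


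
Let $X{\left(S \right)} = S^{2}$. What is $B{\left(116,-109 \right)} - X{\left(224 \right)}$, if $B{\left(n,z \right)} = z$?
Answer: $-50285$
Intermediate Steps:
$B{\left(116,-109 \right)} - X{\left(224 \right)} = -109 - 224^{2} = -109 - 50176 = -50285$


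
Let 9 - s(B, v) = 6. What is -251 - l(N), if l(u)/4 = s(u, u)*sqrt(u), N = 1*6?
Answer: -251 - 12*sqrt(6) ≈ -280.39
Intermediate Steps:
s(B, v) = 3 (s(B, v) = 9 - 1*6 = 9 - 6 = 3)
N = 6
l(u) = 12*sqrt(u) (l(u) = 4*(3*sqrt(u)) = 12*sqrt(u))
-251 - l(N) = -251 - 12*sqrt(6)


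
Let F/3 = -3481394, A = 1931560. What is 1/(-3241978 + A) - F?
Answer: 13686244088075/1310418 ≈ 1.0444e+7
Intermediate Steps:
F = -10444182 (F = 3*(-3481394) = -10444182)
1/(-3241978 + A) - F = 1/(-3241978 + 1931560) - 1*(-10444182) = 1/(-1310418) + 10444182 = -1/1310418 + 10444182 = 13686244088075/1310418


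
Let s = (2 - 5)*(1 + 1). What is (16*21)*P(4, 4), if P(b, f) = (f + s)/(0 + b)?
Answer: -168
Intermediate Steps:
s = -6 (s = -3*2 = -6)
P(b, f) = (-6 + f)/b (P(b, f) = (f - 6)/(0 + b) = (-6 + f)/b)
(16*21)*P(4, 4) = (16*21)*((-6 + 4)/4) = 336*((¼)*(-2)) = 336*(-½) = -168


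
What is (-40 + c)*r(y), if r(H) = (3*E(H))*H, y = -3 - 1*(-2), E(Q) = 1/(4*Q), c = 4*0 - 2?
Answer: -63/2 ≈ -31.500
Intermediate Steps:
c = -2 (c = 0 - 2 = -2)
E(Q) = 1/(4*Q) (E(Q) = 1*(1/(4*Q)) = 1/(4*Q))
y = -1 (y = -3 + 2 = -1)
r(H) = ¾ (r(H) = (3*(1/(4*H)))*H = (3/(4*H))*H = ¾)
(-40 + c)*r(y) = (-40 - 2)*(¾) = -42*¾ = -63/2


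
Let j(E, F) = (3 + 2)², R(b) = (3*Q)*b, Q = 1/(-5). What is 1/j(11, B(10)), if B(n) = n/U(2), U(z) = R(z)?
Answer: 1/25 ≈ 0.040000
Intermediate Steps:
Q = -⅕ ≈ -0.20000
R(b) = -3*b/5 (R(b) = (3*(-⅕))*b = -3*b/5)
U(z) = -3*z/5
B(n) = -5*n/6 (B(n) = n/((-⅗*2)) = n/(-6/5) = n*(-⅚) = -5*n/6)
j(E, F) = 25 (j(E, F) = 5² = 25)
1/j(11, B(10)) = 1/25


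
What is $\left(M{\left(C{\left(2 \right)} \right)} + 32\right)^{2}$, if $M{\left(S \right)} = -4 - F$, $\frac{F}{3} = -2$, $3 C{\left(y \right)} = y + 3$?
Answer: $1156$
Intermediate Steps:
$C{\left(y \right)} = 1 + \frac{y}{3}$ ($C{\left(y \right)} = \frac{y + 3}{3} = \frac{3 + y}{3} = 1 + \frac{y}{3}$)
$F = -6$ ($F = 3 \left(-2\right) = -6$)
$M{\left(S \right)} = 2$ ($M{\left(S \right)} = -4 - -6 = -4 + 6 = 2$)
$\left(M{\left(C{\left(2 \right)} \right)} + 32\right)^{2} = \left(2 + 32\right)^{2} = 34^{2} = 1156$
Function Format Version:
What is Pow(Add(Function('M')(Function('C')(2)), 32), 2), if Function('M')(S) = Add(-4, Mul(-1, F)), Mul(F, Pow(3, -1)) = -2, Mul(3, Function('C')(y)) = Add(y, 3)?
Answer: 1156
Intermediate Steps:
Function('C')(y) = Add(1, Mul(Rational(1, 3), y)) (Function('C')(y) = Mul(Rational(1, 3), Add(y, 3)) = Mul(Rational(1, 3), Add(3, y)) = Add(1, Mul(Rational(1, 3), y)))
F = -6 (F = Mul(3, -2) = -6)
Function('M')(S) = 2 (Function('M')(S) = Add(-4, Mul(-1, -6)) = Add(-4, 6) = 2)
Pow(Add(Function('M')(Function('C')(2)), 32), 2) = Pow(Add(2, 32), 2) = Pow(34, 2) = 1156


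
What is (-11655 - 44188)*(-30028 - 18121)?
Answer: 2688784607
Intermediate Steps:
(-11655 - 44188)*(-30028 - 18121) = -55843*(-48149) = 2688784607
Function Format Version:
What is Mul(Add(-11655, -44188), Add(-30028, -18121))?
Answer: 2688784607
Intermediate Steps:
Mul(Add(-11655, -44188), Add(-30028, -18121)) = Mul(-55843, -48149) = 2688784607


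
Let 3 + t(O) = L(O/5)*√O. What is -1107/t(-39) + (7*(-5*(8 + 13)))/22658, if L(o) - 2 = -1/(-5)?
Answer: 312924435/18670192 + 20295*I*√39/1648 ≈ 16.761 + 76.907*I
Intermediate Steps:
L(o) = 11/5 (L(o) = 2 - 1/(-5) = 2 - 1*(-⅕) = 2 + ⅕ = 11/5)
t(O) = -3 + 11*√O/5
-1107/t(-39) + (7*(-5*(8 + 13)))/22658 = -1107/(-3 + 11*√(-39)/5) + (7*(-5*(8 + 13)))/22658 = -1107/(-3 + 11*(I*√39)/5) + (7*(-5*21))*(1/22658) = -1107/(-3 + 11*I*√39/5) + (7*(-105))*(1/22658) = -1107/(-3 + 11*I*√39/5) - 735*1/22658 = -1107/(-3 + 11*I*√39/5) - 735/22658 = -735/22658 - 1107/(-3 + 11*I*√39/5)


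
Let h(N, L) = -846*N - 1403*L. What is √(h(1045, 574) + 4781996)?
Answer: 2*√773151 ≈ 1758.6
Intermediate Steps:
h(N, L) = -1403*L - 846*N
√(h(1045, 574) + 4781996) = √((-1403*574 - 846*1045) + 4781996) = √((-805322 - 884070) + 4781996) = √(-1689392 + 4781996) = √3092604 = 2*√773151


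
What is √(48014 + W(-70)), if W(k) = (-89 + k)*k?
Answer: 2*√14786 ≈ 243.20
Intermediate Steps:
W(k) = k*(-89 + k)
√(48014 + W(-70)) = √(48014 - 70*(-89 - 70)) = √(48014 - 70*(-159)) = √(48014 + 11130) = √59144 = 2*√14786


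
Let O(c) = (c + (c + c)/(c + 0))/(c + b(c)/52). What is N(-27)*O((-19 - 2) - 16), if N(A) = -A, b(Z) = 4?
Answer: 819/32 ≈ 25.594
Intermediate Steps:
O(c) = (2 + c)/(1/13 + c) (O(c) = (c + (c + c)/(c + 0))/(c + 4/52) = (c + (2*c)/c)/(c + 4*(1/52)) = (c + 2)/(c + 1/13) = (2 + c)/(1/13 + c))
N(-27)*O((-19 - 2) - 16) = (-1*(-27))*(13*(2 + ((-19 - 2) - 16))/(1 + 13*((-19 - 2) - 16))) = 27*(13*(2 + (-21 - 16))/(1 + 13*(-21 - 16))) = 27*(13*(2 - 37)/(1 + 13*(-37))) = 27*(13*(-35)/(1 - 481)) = 27*(13*(-35)/(-480)) = 27*(13*(-1/480)*(-35)) = 27*(91/96) = 819/32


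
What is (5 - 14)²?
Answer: 81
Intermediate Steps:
(5 - 14)² = (-9)² = 81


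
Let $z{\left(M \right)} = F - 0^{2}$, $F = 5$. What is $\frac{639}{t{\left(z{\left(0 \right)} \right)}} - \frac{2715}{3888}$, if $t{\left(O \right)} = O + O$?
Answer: $\frac{409547}{6480} \approx 63.202$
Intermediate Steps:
$z{\left(M \right)} = 5$ ($z{\left(M \right)} = 5 - 0^{2} = 5 - 0 = 5 + 0 = 5$)
$t{\left(O \right)} = 2 O$
$\frac{639}{t{\left(z{\left(0 \right)} \right)}} - \frac{2715}{3888} = \frac{639}{2 \cdot 5} - \frac{2715}{3888} = \frac{639}{10} - \frac{905}{1296} = \frac{409547}{6480}$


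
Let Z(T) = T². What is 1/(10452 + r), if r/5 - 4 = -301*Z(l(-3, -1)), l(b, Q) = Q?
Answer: 1/8967 ≈ 0.00011152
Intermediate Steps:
r = -1485 (r = 20 + 5*(-301*(-1)²) = 20 + 5*(-301*1) = 20 + 5*(-301) = 20 - 1505 = -1485)
1/(10452 + r) = 1/(10452 - 1485) = 1/8967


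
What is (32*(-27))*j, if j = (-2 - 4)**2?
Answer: -31104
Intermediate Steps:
j = 36 (j = (-6)**2 = 36)
(32*(-27))*j = (32*(-27))*36 = -864*36 = -31104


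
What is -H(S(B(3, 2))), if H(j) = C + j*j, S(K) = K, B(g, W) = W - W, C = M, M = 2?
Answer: -2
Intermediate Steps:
C = 2
B(g, W) = 0
H(j) = 2 + j² (H(j) = 2 + j*j = 2 + j²)
-H(S(B(3, 2))) = -(2 + 0²) = -(2 + 0) = -1*2 = -2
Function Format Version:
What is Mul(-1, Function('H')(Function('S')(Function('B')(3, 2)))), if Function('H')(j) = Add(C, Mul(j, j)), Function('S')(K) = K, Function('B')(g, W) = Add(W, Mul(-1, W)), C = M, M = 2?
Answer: -2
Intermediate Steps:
C = 2
Function('B')(g, W) = 0
Function('H')(j) = Add(2, Pow(j, 2)) (Function('H')(j) = Add(2, Mul(j, j)) = Add(2, Pow(j, 2)))
Mul(-1, Function('H')(Function('S')(Function('B')(3, 2)))) = Mul(-1, Add(2, Pow(0, 2))) = Mul(-1, Add(2, 0)) = Mul(-1, 2) = -2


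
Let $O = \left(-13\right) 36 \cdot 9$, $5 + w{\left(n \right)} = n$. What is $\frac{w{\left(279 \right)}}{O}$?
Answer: $- \frac{137}{2106} \approx -0.065052$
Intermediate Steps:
$w{\left(n \right)} = -5 + n$
$O = -4212$ ($O = \left(-468\right) 9 = -4212$)
$\frac{w{\left(279 \right)}}{O} = \frac{-5 + 279}{-4212} = 274 \left(- \frac{1}{4212}\right) = - \frac{137}{2106}$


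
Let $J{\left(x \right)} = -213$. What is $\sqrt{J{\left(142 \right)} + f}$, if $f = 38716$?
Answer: $\sqrt{38503} \approx 196.22$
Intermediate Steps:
$\sqrt{J{\left(142 \right)} + f} = \sqrt{-213 + 38716} = \sqrt{38503}$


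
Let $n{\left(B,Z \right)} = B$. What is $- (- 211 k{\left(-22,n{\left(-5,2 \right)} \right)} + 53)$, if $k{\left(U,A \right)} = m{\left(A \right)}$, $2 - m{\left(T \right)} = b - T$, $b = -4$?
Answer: $158$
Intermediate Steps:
$m{\left(T \right)} = 6 + T$ ($m{\left(T \right)} = 2 - \left(-4 - T\right) = 2 + \left(4 + T\right) = 6 + T$)
$k{\left(U,A \right)} = 6 + A$
$- (- 211 k{\left(-22,n{\left(-5,2 \right)} \right)} + 53) = - (- 211 \left(6 - 5\right) + 53) = - (\left(-211\right) 1 + 53) = - (-211 + 53) = \left(-1\right) \left(-158\right) = 158$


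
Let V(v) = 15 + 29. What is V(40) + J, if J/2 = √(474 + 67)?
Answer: 44 + 2*√541 ≈ 90.519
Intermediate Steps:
J = 2*√541 (J = 2*√(474 + 67) = 2*√541 ≈ 46.519)
V(v) = 44
V(40) + J = 44 + 2*√541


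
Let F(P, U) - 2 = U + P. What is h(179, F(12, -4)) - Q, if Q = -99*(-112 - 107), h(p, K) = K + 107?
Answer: -21564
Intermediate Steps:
F(P, U) = 2 + P + U (F(P, U) = 2 + (U + P) = 2 + (P + U) = 2 + P + U)
h(p, K) = 107 + K
Q = 21681 (Q = -99*(-219) = 21681)
h(179, F(12, -4)) - Q = (107 + (2 + 12 - 4)) - 1*21681 = (107 + 10) - 21681 = 117 - 21681 = -21564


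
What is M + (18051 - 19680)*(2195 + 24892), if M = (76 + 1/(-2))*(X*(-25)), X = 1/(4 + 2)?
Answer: -529500451/12 ≈ -4.4125e+7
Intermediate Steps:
X = ⅙ (X = 1/6 = ⅙ ≈ 0.16667)
M = -3775/12 (M = (76 + 1/(-2))*((⅙)*(-25)) = (76 - ½)*(-25/6) = (151/2)*(-25/6) = -3775/12 ≈ -314.58)
M + (18051 - 19680)*(2195 + 24892) = -3775/12 + (18051 - 19680)*(2195 + 24892) = -3775/12 - 1629*27087 = -3775/12 - 44124723 = -529500451/12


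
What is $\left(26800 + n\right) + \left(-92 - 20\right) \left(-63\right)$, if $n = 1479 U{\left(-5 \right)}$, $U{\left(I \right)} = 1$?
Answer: $35335$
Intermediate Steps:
$n = 1479$ ($n = 1479 \cdot 1 = 1479$)
$\left(26800 + n\right) + \left(-92 - 20\right) \left(-63\right) = \left(26800 + 1479\right) + \left(-92 - 20\right) \left(-63\right) = 28279 - -7056 = 28279 + 7056 = 35335$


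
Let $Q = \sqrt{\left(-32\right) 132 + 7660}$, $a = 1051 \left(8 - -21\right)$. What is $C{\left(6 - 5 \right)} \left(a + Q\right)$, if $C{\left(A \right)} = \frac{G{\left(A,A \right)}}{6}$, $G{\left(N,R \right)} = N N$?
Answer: $\frac{30479}{6} + \frac{\sqrt{859}}{3} \approx 5089.6$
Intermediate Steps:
$G{\left(N,R \right)} = N^{2}$
$a = 30479$ ($a = 1051 \left(8 + 21\right) = 1051 \cdot 29 = 30479$)
$C{\left(A \right)} = \frac{A^{2}}{6}$
$Q = 2 \sqrt{859}$ ($Q = \sqrt{-4224 + 7660} = \sqrt{3436} = 2 \sqrt{859} \approx 58.617$)
$C{\left(6 - 5 \right)} \left(a + Q\right) = \frac{\left(6 - 5\right)^{2}}{6} \left(30479 + 2 \sqrt{859}\right) = \frac{1^{2}}{6} \left(30479 + 2 \sqrt{859}\right) = \frac{1}{6} \cdot 1 \left(30479 + 2 \sqrt{859}\right) = \frac{30479 + 2 \sqrt{859}}{6} = \frac{30479}{6} + \frac{\sqrt{859}}{3}$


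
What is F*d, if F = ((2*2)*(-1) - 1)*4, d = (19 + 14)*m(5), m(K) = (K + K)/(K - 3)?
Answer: -3300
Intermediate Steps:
m(K) = 2*K/(-3 + K) (m(K) = (2*K)/(-3 + K) = 2*K/(-3 + K))
d = 165 (d = (19 + 14)*(2*5/(-3 + 5)) = 33*(2*5/2) = 33*(2*5*(1/2)) = 33*5 = 165)
F = -20 (F = (4*(-1) - 1)*4 = (-4 - 1)*4 = -5*4 = -20)
F*d = -20*165 = -3300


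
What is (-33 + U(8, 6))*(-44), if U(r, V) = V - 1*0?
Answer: 1188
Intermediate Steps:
U(r, V) = V (U(r, V) = V + 0 = V)
(-33 + U(8, 6))*(-44) = (-33 + 6)*(-44) = -27*(-44) = 1188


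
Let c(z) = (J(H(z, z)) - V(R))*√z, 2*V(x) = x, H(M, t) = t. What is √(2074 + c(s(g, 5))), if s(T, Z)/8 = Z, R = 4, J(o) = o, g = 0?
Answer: √(2074 + 76*√10) ≈ 48.108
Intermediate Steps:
V(x) = x/2
s(T, Z) = 8*Z
c(z) = √z*(-2 + z) (c(z) = (z - 4/2)*√z = (z - 1*2)*√z = (z - 2)*√z = (-2 + z)*√z = √z*(-2 + z))
√(2074 + c(s(g, 5))) = √(2074 + √(8*5)*(-2 + 8*5)) = √(2074 + √40*(-2 + 40)) = √(2074 + (2*√10)*38) = √(2074 + 76*√10)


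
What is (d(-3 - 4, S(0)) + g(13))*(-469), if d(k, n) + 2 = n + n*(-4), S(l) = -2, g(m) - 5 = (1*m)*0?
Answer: -4221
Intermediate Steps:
g(m) = 5 (g(m) = 5 + (1*m)*0 = 5 + m*0 = 5 + 0 = 5)
d(k, n) = -2 - 3*n (d(k, n) = -2 + (n + n*(-4)) = -2 + (n - 4*n) = -2 - 3*n)
(d(-3 - 4, S(0)) + g(13))*(-469) = ((-2 - 3*(-2)) + 5)*(-469) = ((-2 + 6) + 5)*(-469) = (4 + 5)*(-469) = 9*(-469) = -4221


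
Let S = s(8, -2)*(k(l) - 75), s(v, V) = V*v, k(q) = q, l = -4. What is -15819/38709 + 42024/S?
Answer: 66946325/2038674 ≈ 32.838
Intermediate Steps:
S = 1264 (S = (-2*8)*(-4 - 75) = -16*(-79) = 1264)
-15819/38709 + 42024/S = -15819/38709 + 42024/1264 = -15819*1/38709 + 42024*(1/1264) = -5273/12903 + 5253/158 = 66946325/2038674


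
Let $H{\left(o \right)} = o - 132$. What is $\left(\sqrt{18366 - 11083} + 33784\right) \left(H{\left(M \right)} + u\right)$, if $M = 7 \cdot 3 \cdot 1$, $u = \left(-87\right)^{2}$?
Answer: $251961072 + 7458 \sqrt{7283} \approx 2.526 \cdot 10^{8}$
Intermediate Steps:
$u = 7569$
$M = 21$ ($M = 21 \cdot 1 = 21$)
$H{\left(o \right)} = -132 + o$
$\left(\sqrt{18366 - 11083} + 33784\right) \left(H{\left(M \right)} + u\right) = \left(\sqrt{18366 - 11083} + 33784\right) \left(\left(-132 + 21\right) + 7569\right) = \left(\sqrt{7283} + 33784\right) \left(-111 + 7569\right) = \left(33784 + \sqrt{7283}\right) 7458 = 251961072 + 7458 \sqrt{7283}$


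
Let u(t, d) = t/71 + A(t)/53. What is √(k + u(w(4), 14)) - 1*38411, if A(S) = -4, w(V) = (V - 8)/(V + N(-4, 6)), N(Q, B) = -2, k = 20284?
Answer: -38411 + √287223400426/3763 ≈ -38269.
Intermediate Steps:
w(V) = (-8 + V)/(-2 + V) (w(V) = (V - 8)/(V - 2) = (-8 + V)/(-2 + V))
u(t, d) = -4/53 + t/71 (u(t, d) = t/71 - 4/53 = -4/53 + t/71)
√(k + u(w(4), 14)) - 1*38411 = √(20284 + (-4/53 + ((-8 + 4)/(-2 + 4))/71)) - 1*38411 = √(20284 + (-4/53 + (-4/2)/71)) - 38411 = √(20284 + (-4/53 + ((½)*(-4))/71)) - 38411 = √(20284 + (-4/53 + (1/71)*(-2))) - 38411 = √(20284 + (-4/53 - 2/71)) - 38411 = √(20284 - 390/3763) - 38411 = √(76328302/3763) - 38411 = √287223400426/3763 - 38411 = -38411 + √287223400426/3763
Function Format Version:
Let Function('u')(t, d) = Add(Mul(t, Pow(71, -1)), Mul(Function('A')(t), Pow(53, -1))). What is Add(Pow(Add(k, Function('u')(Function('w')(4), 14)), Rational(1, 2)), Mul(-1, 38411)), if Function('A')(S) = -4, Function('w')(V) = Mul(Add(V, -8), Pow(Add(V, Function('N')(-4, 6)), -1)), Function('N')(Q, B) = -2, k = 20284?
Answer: Add(-38411, Mul(Rational(1, 3763), Pow(287223400426, Rational(1, 2)))) ≈ -38269.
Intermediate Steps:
Function('w')(V) = Mul(Pow(Add(-2, V), -1), Add(-8, V)) (Function('w')(V) = Mul(Add(V, -8), Pow(Add(V, -2), -1)) = Mul(Add(-8, V), Pow(Add(-2, V), -1)) = Mul(Pow(Add(-2, V), -1), Add(-8, V)))
Function('u')(t, d) = Add(Rational(-4, 53), Mul(Rational(1, 71), t)) (Function('u')(t, d) = Add(Mul(t, Pow(71, -1)), Mul(-4, Pow(53, -1))) = Add(Mul(t, Rational(1, 71)), Mul(-4, Rational(1, 53))) = Add(Mul(Rational(1, 71), t), Rational(-4, 53)) = Add(Rational(-4, 53), Mul(Rational(1, 71), t)))
Add(Pow(Add(k, Function('u')(Function('w')(4), 14)), Rational(1, 2)), Mul(-1, 38411)) = Add(Pow(Add(20284, Add(Rational(-4, 53), Mul(Rational(1, 71), Mul(Pow(Add(-2, 4), -1), Add(-8, 4))))), Rational(1, 2)), Mul(-1, 38411)) = Add(Pow(Add(20284, Add(Rational(-4, 53), Mul(Rational(1, 71), Mul(Pow(2, -1), -4)))), Rational(1, 2)), -38411) = Add(Pow(Add(20284, Add(Rational(-4, 53), Mul(Rational(1, 71), Mul(Rational(1, 2), -4)))), Rational(1, 2)), -38411) = Add(Pow(Add(20284, Add(Rational(-4, 53), Mul(Rational(1, 71), -2))), Rational(1, 2)), -38411) = Add(Pow(Add(20284, Add(Rational(-4, 53), Rational(-2, 71))), Rational(1, 2)), -38411) = Add(Pow(Add(20284, Rational(-390, 3763)), Rational(1, 2)), -38411) = Add(Pow(Rational(76328302, 3763), Rational(1, 2)), -38411) = Add(Mul(Rational(1, 3763), Pow(287223400426, Rational(1, 2))), -38411) = Add(-38411, Mul(Rational(1, 3763), Pow(287223400426, Rational(1, 2))))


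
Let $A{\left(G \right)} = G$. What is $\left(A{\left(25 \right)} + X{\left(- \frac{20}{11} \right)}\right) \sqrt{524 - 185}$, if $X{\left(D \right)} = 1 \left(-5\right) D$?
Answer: $\frac{375 \sqrt{339}}{11} \approx 627.68$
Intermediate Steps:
$X{\left(D \right)} = - 5 D$
$\left(A{\left(25 \right)} + X{\left(- \frac{20}{11} \right)}\right) \sqrt{524 - 185} = \left(25 - 5 \left(- \frac{20}{11}\right)\right) \sqrt{524 - 185} = \left(25 - 5 \left(\left(-20\right) \frac{1}{11}\right)\right) \sqrt{339} = \left(25 - - \frac{100}{11}\right) \sqrt{339} = \left(25 + \frac{100}{11}\right) \sqrt{339} = \frac{375 \sqrt{339}}{11}$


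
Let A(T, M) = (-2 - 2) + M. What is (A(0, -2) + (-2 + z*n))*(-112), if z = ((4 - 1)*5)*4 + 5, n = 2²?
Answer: -28224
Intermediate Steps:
A(T, M) = -4 + M
n = 4
z = 65 (z = (3*5)*4 + 5 = 15*4 + 5 = 60 + 5 = 65)
(A(0, -2) + (-2 + z*n))*(-112) = ((-4 - 2) + (-2 + 65*4))*(-112) = (-6 + (-2 + 260))*(-112) = (-6 + 258)*(-112) = 252*(-112) = -28224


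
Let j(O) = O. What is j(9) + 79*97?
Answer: 7672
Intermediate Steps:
j(9) + 79*97 = 9 + 79*97 = 9 + 7663 = 7672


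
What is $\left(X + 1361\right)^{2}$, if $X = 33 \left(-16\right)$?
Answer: $693889$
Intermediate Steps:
$X = -528$
$\left(X + 1361\right)^{2} = \left(-528 + 1361\right)^{2} = 833^{2} = 693889$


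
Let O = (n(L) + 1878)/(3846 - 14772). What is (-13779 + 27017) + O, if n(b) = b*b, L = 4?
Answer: 72318247/5463 ≈ 13238.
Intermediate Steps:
n(b) = b²
O = -947/5463 (O = (4² + 1878)/(3846 - 14772) = (16 + 1878)/(-10926) = 1894*(-1/10926) = -947/5463 ≈ -0.17335)
(-13779 + 27017) + O = (-13779 + 27017) - 947/5463 = 13238 - 947/5463 = 72318247/5463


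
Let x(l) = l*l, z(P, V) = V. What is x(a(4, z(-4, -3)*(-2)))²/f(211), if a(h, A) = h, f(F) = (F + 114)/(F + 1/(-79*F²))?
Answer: 14614066176/87928975 ≈ 166.20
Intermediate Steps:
f(F) = (114 + F)/(F - 1/(79*F²))
x(l) = l²
x(a(4, z(-4, -3)*(-2)))²/f(211) = (4²)²/((79*211²*(114 + 211)/(-1 + 79*211³))) = 16²/((79*44521*325/(-1 + 79*9393931))) = 256/((79*44521*325/(-1 + 742120549))) = 256/((79*44521*325/742120548)) = 256/((79*44521*(1/742120548)*325)) = 256/(87928975/57086196) = 256*(57086196/87928975) = 14614066176/87928975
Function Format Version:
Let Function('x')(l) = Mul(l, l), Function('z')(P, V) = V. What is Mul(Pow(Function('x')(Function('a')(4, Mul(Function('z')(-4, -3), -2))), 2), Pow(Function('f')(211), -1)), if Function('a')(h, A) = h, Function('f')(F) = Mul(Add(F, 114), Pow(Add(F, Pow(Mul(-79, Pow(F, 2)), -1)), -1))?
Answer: Rational(14614066176, 87928975) ≈ 166.20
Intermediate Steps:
Function('f')(F) = Mul(Pow(Add(F, Mul(Rational(-1, 79), Pow(F, -2))), -1), Add(114, F)) (Function('f')(F) = Mul(Add(114, F), Pow(Add(F, Mul(Rational(-1, 79), Pow(F, -2))), -1)) = Mul(Pow(Add(F, Mul(Rational(-1, 79), Pow(F, -2))), -1), Add(114, F)))
Function('x')(l) = Pow(l, 2)
Mul(Pow(Function('x')(Function('a')(4, Mul(Function('z')(-4, -3), -2))), 2), Pow(Function('f')(211), -1)) = Mul(Pow(Pow(4, 2), 2), Pow(Mul(79, Pow(211, 2), Pow(Add(-1, Mul(79, Pow(211, 3))), -1), Add(114, 211)), -1)) = Mul(Pow(16, 2), Pow(Mul(79, 44521, Pow(Add(-1, Mul(79, 9393931)), -1), 325), -1)) = Mul(256, Pow(Mul(79, 44521, Pow(Add(-1, 742120549), -1), 325), -1)) = Mul(256, Pow(Mul(79, 44521, Pow(742120548, -1), 325), -1)) = Mul(256, Pow(Mul(79, 44521, Rational(1, 742120548), 325), -1)) = Mul(256, Pow(Rational(87928975, 57086196), -1)) = Mul(256, Rational(57086196, 87928975)) = Rational(14614066176, 87928975)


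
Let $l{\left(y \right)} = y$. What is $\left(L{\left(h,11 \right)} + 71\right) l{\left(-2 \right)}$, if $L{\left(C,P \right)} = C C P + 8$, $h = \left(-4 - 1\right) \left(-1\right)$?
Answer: $-708$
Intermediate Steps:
$h = 5$ ($h = \left(-5\right) \left(-1\right) = 5$)
$L{\left(C,P \right)} = 8 + P C^{2}$ ($L{\left(C,P \right)} = C^{2} P + 8 = P C^{2} + 8 = 8 + P C^{2}$)
$\left(L{\left(h,11 \right)} + 71\right) l{\left(-2 \right)} = \left(\left(8 + 11 \cdot 5^{2}\right) + 71\right) \left(-2\right) = \left(\left(8 + 11 \cdot 25\right) + 71\right) \left(-2\right) = \left(\left(8 + 275\right) + 71\right) \left(-2\right) = \left(283 + 71\right) \left(-2\right) = 354 \left(-2\right) = -708$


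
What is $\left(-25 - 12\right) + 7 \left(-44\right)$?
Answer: $-345$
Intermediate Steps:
$\left(-25 - 12\right) + 7 \left(-44\right) = -37 - 308 = -345$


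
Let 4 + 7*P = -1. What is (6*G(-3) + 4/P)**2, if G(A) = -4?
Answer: 21904/25 ≈ 876.16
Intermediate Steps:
P = -5/7 (P = -4/7 + (1/7)*(-1) = -4/7 - 1/7 = -5/7 ≈ -0.71429)
(6*G(-3) + 4/P)**2 = (6*(-4) + 4/(-5/7))**2 = (-24 + 4*(-7/5))**2 = (-24 - 28/5)**2 = (-148/5)**2 = 21904/25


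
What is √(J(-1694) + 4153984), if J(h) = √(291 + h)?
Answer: √(4153984 + I*√1403) ≈ 2038.1 + 0.009*I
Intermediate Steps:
√(J(-1694) + 4153984) = √(√(291 - 1694) + 4153984) = √(√(-1403) + 4153984) = √(I*√1403 + 4153984) = √(4153984 + I*√1403)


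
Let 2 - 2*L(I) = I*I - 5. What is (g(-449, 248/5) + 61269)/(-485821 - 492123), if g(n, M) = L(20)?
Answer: -122145/1955888 ≈ -0.062450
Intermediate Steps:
L(I) = 7/2 - I²/2 (L(I) = 1 - (I*I - 5)/2 = 1 - (I² - 5)/2 = 1 - (-5 + I²)/2 = 1 + (5/2 - I²/2) = 7/2 - I²/2)
g(n, M) = -393/2 (g(n, M) = 7/2 - ½*20² = 7/2 - ½*400 = 7/2 - 200 = -393/2)
(g(-449, 248/5) + 61269)/(-485821 - 492123) = (-393/2 + 61269)/(-485821 - 492123) = (122145/2)/(-977944) = (122145/2)*(-1/977944) = -122145/1955888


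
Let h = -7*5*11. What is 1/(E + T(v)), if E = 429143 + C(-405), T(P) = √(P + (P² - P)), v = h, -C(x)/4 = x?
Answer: 1/431148 ≈ 2.3194e-6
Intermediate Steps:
C(x) = -4*x
h = -385 (h = -35*11 = -385)
v = -385
T(P) = √(P²)
E = 430763 (E = 429143 - 4*(-405) = 429143 + 1620 = 430763)
1/(E + T(v)) = 1/(430763 + √((-385)²)) = 1/(430763 + √148225) = 1/(430763 + 385) = 1/431148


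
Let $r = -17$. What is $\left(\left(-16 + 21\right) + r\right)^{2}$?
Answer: $144$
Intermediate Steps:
$\left(\left(-16 + 21\right) + r\right)^{2} = \left(\left(-16 + 21\right) - 17\right)^{2} = \left(5 - 17\right)^{2} = \left(-12\right)^{2} = 144$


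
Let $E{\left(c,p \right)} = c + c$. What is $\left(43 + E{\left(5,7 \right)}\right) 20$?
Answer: $1060$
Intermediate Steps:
$E{\left(c,p \right)} = 2 c$
$\left(43 + E{\left(5,7 \right)}\right) 20 = \left(43 + 2 \cdot 5\right) 20 = \left(43 + 10\right) 20 = 53 \cdot 20 = 1060$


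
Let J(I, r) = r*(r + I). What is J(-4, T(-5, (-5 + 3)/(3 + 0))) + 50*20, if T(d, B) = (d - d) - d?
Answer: 1005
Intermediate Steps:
T(d, B) = -d (T(d, B) = 0 - d = -d)
J(I, r) = r*(I + r)
J(-4, T(-5, (-5 + 3)/(3 + 0))) + 50*20 = (-1*(-5))*(-4 - 1*(-5)) + 50*20 = 5*(-4 + 5) + 1000 = 5*1 + 1000 = 5 + 1000 = 1005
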